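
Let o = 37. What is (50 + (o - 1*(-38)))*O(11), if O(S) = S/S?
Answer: 125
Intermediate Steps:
O(S) = 1
(50 + (o - 1*(-38)))*O(11) = (50 + (37 - 1*(-38)))*1 = (50 + (37 + 38))*1 = (50 + 75)*1 = 125*1 = 125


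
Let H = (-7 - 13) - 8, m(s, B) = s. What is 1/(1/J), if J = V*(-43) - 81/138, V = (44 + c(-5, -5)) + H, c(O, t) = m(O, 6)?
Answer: -21785/46 ≈ -473.59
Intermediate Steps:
c(O, t) = O
H = -28 (H = -20 - 8 = -28)
V = 11 (V = (44 - 5) - 28 = 39 - 28 = 11)
J = -21785/46 (J = 11*(-43) - 81/138 = -473 - 81*1/138 = -473 - 27/46 = -21785/46 ≈ -473.59)
1/(1/J) = 1/(1/(-21785/46)) = 1/(-46/21785) = -21785/46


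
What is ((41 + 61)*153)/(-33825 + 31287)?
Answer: -289/47 ≈ -6.1489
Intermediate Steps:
((41 + 61)*153)/(-33825 + 31287) = (102*153)/(-2538) = 15606*(-1/2538) = -289/47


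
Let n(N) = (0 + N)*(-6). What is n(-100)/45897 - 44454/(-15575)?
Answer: 683216746/238281925 ≈ 2.8673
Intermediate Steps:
n(N) = -6*N (n(N) = N*(-6) = -6*N)
n(-100)/45897 - 44454/(-15575) = -6*(-100)/45897 - 44454/(-15575) = 600*(1/45897) - 44454*(-1/15575) = 200/15299 + 44454/15575 = 683216746/238281925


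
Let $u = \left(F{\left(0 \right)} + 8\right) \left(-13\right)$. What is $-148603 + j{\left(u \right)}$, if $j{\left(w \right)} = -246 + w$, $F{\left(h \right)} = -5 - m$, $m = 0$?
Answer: $-148888$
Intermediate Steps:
$F{\left(h \right)} = -5$ ($F{\left(h \right)} = -5 - 0 = -5 + 0 = -5$)
$u = -39$ ($u = \left(-5 + 8\right) \left(-13\right) = 3 \left(-13\right) = -39$)
$-148603 + j{\left(u \right)} = -148603 - 285 = -148888$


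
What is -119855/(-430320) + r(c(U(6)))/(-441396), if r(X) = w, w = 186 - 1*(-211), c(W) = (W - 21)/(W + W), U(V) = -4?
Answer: 878878009/3165692112 ≈ 0.27763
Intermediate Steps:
c(W) = (-21 + W)/(2*W) (c(W) = (-21 + W)/((2*W)) = (-21 + W)*(1/(2*W)) = (-21 + W)/(2*W))
w = 397 (w = 186 + 211 = 397)
r(X) = 397
-119855/(-430320) + r(c(U(6)))/(-441396) = -119855/(-430320) + 397/(-441396) = -119855*(-1/430320) + 397*(-1/441396) = 23971/86064 - 397/441396 = 878878009/3165692112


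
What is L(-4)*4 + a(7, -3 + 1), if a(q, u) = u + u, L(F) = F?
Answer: -20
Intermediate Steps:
a(q, u) = 2*u
L(-4)*4 + a(7, -3 + 1) = -4*4 + 2*(-3 + 1) = -16 + 2*(-2) = -16 - 4 = -20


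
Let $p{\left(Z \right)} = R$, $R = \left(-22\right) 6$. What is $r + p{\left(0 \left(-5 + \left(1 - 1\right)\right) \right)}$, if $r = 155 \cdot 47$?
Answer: $7153$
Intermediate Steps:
$r = 7285$
$R = -132$
$p{\left(Z \right)} = -132$
$r + p{\left(0 \left(-5 + \left(1 - 1\right)\right) \right)} = 7285 - 132 = 7153$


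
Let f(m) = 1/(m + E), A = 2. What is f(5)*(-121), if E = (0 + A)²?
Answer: -121/9 ≈ -13.444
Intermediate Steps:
E = 4 (E = (0 + 2)² = 2² = 4)
f(m) = 1/(4 + m) (f(m) = 1/(m + 4) = 1/(4 + m))
f(5)*(-121) = -121/(4 + 5) = -121/9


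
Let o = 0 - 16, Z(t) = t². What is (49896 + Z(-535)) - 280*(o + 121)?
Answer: 306721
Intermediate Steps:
o = -16
(49896 + Z(-535)) - 280*(o + 121) = (49896 + (-535)²) - 280*(-16 + 121) = (49896 + 286225) - 280*105 = 336121 - 29400 = 306721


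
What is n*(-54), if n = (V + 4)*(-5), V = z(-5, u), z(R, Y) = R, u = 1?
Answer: -270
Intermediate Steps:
V = -5
n = 5 (n = (-5 + 4)*(-5) = -1*(-5) = 5)
n*(-54) = 5*(-54) = -270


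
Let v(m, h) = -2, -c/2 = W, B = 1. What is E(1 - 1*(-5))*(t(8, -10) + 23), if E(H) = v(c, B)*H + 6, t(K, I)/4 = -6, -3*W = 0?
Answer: 6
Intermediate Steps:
W = 0 (W = -⅓*0 = 0)
c = 0 (c = -2*0 = 0)
t(K, I) = -24 (t(K, I) = 4*(-6) = -24)
E(H) = 6 - 2*H (E(H) = -2*H + 6 = 6 - 2*H)
E(1 - 1*(-5))*(t(8, -10) + 23) = (6 - 2*(1 - 1*(-5)))*(-24 + 23) = (6 - 2*(1 + 5))*(-1) = (6 - 2*6)*(-1) = (6 - 12)*(-1) = -6*(-1) = 6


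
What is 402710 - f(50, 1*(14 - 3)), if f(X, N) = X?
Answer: 402660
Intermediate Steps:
402710 - f(50, 1*(14 - 3)) = 402710 - 1*50 = 402710 - 50 = 402660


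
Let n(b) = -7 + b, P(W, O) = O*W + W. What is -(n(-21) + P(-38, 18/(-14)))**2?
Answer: -14400/49 ≈ -293.88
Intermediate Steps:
P(W, O) = W + O*W
-(n(-21) + P(-38, 18/(-14)))**2 = -((-7 - 21) - 38*(1 + 18/(-14)))**2 = -(-28 - 38*(1 + 18*(-1/14)))**2 = -(-28 - 38*(1 - 9/7))**2 = -(-28 - 38*(-2/7))**2 = -(-28 + 76/7)**2 = -(-120/7)**2 = -1*14400/49 = -14400/49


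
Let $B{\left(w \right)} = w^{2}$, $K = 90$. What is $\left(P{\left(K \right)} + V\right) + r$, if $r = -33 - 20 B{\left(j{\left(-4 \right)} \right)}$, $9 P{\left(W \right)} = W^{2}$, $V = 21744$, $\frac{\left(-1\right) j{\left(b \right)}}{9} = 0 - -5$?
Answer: $-17889$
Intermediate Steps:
$j{\left(b \right)} = -45$ ($j{\left(b \right)} = - 9 \left(0 - -5\right) = - 9 \left(0 + 5\right) = \left(-9\right) 5 = -45$)
$P{\left(W \right)} = \frac{W^{2}}{9}$
$r = -40533$ ($r = -33 - 20 \left(-45\right)^{2} = -33 - 40500 = -40533$)
$\left(P{\left(K \right)} + V\right) + r = \left(\frac{90^{2}}{9} + 21744\right) - 40533 = \left(\frac{1}{9} \cdot 8100 + 21744\right) - 40533 = \left(900 + 21744\right) - 40533 = 22644 - 40533 = -17889$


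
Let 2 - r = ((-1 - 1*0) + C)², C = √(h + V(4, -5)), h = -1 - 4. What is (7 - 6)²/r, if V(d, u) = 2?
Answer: ⅐ - I*√3/14 ≈ 0.14286 - 0.12372*I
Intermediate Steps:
h = -5
C = I*√3 (C = √(-5 + 2) = √(-3) = I*√3 ≈ 1.732*I)
r = 2 - (-1 + I*√3)² (r = 2 - ((-1 - 1*0) + I*√3)² = 2 - ((-1 + 0) + I*√3)² = 2 - (-1 + I*√3)² ≈ 4.0 + 3.4641*I)
(7 - 6)²/r = (7 - 6)²/(4 + 2*I*√3) = 1²/(4 + 2*I*√3) = 1/(4 + 2*I*√3)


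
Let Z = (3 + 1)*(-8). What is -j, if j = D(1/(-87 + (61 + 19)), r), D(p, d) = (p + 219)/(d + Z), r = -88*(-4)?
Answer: -383/560 ≈ -0.68393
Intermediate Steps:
r = 352
Z = -32 (Z = 4*(-8) = -32)
D(p, d) = (219 + p)/(-32 + d) (D(p, d) = (p + 219)/(d - 32) = (219 + p)/(-32 + d))
j = 383/560 (j = (219 + 1/(-87 + (61 + 19)))/(-32 + 352) = (219 + 1/(-87 + 80))/320 = (219 + 1/(-7))/320 = (219 - ⅐)/320 = (1/320)*(1532/7) = 383/560 ≈ 0.68393)
-j = -1*383/560 = -383/560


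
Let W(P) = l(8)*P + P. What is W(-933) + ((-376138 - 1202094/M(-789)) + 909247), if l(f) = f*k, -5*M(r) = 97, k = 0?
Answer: 57631542/97 ≈ 5.9414e+5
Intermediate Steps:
M(r) = -97/5 (M(r) = -1/5*97 = -97/5)
l(f) = 0 (l(f) = f*0 = 0)
W(P) = P (W(P) = 0*P + P = 0 + P = P)
W(-933) + ((-376138 - 1202094/M(-789)) + 909247) = -933 + ((-376138 - 1202094/(-97/5)) + 909247) = -933 + ((-376138 - 1202094*(-5/97)) + 909247) = -933 + ((-376138 + 6010470/97) + 909247) = -933 + (-30474916/97 + 909247) = -933 + 57722043/97 = 57631542/97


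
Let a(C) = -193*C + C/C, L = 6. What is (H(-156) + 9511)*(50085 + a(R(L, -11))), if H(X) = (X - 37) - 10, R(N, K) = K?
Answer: 485961372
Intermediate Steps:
H(X) = -47 + X (H(X) = (-37 + X) - 10 = -47 + X)
a(C) = 1 - 193*C (a(C) = -193*C + 1 = 1 - 193*C)
(H(-156) + 9511)*(50085 + a(R(L, -11))) = ((-47 - 156) + 9511)*(50085 + (1 - 193*(-11))) = (-203 + 9511)*(50085 + (1 + 2123)) = 9308*(50085 + 2124) = 9308*52209 = 485961372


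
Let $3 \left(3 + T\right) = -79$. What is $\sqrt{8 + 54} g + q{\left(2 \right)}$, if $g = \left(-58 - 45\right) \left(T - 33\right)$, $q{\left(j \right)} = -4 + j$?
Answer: $-2 + \frac{19261 \sqrt{62}}{3} \approx 50552.0$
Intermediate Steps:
$T = - \frac{88}{3}$ ($T = -3 + \frac{1}{3} \left(-79\right) = -3 - \frac{79}{3} = - \frac{88}{3} \approx -29.333$)
$g = \frac{19261}{3}$ ($g = \left(-58 - 45\right) \left(- \frac{88}{3} - 33\right) = \left(-103\right) \left(- \frac{187}{3}\right) = \frac{19261}{3} \approx 6420.3$)
$\sqrt{8 + 54} g + q{\left(2 \right)} = \sqrt{8 + 54} \cdot \frac{19261}{3} + \left(-4 + 2\right) = \sqrt{62} \cdot \frac{19261}{3} - 2 = \frac{19261 \sqrt{62}}{3} - 2 = -2 + \frac{19261 \sqrt{62}}{3}$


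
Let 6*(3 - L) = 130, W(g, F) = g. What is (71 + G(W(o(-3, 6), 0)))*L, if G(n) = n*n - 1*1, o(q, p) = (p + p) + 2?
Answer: -14896/3 ≈ -4965.3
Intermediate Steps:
o(q, p) = 2 + 2*p (o(q, p) = 2*p + 2 = 2 + 2*p)
G(n) = -1 + n**2 (G(n) = n**2 - 1 = -1 + n**2)
L = -56/3 (L = 3 - 1/6*130 = 3 - 65/3 = -56/3 ≈ -18.667)
(71 + G(W(o(-3, 6), 0)))*L = (71 + (-1 + (2 + 2*6)**2))*(-56/3) = (71 + (-1 + (2 + 12)**2))*(-56/3) = (71 + (-1 + 14**2))*(-56/3) = (71 + (-1 + 196))*(-56/3) = (71 + 195)*(-56/3) = 266*(-56/3) = -14896/3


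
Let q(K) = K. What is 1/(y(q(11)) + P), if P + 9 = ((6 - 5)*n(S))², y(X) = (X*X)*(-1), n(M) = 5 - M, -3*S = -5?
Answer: -9/1070 ≈ -0.0084112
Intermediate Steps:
S = 5/3 (S = -⅓*(-5) = 5/3 ≈ 1.6667)
y(X) = -X² (y(X) = X²*(-1) = -X²)
P = 19/9 (P = -9 + ((6 - 5)*(5 - 1*5/3))² = -9 + (1*(5 - 5/3))² = -9 + (1*(10/3))² = -9 + (10/3)² = -9 + 100/9 = 19/9 ≈ 2.1111)
1/(y(q(11)) + P) = 1/(-1*11² + 19/9) = 1/(-1*121 + 19/9) = 1/(-121 + 19/9) = 1/(-1070/9) = -9/1070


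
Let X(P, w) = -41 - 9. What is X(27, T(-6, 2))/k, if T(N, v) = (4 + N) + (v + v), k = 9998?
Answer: -25/4999 ≈ -0.0050010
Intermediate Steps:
T(N, v) = 4 + N + 2*v (T(N, v) = (4 + N) + 2*v = 4 + N + 2*v)
X(P, w) = -50
X(27, T(-6, 2))/k = -50/9998 = -50*1/9998 = -25/4999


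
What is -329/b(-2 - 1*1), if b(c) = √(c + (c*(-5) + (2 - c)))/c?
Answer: 987*√17/17 ≈ 239.38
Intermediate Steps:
b(c) = √(2 - 5*c)/c (b(c) = √(c + (-5*c + (2 - c)))/c = √(c + (2 - 6*c))/c = √(2 - 5*c)/c)
-329/b(-2 - 1*1) = -329*(-2 - 1*1)/√(2 - 5*(-2 - 1*1)) = -329*(-2 - 1)/√(2 - 5*(-2 - 1)) = -329*(-3/√(2 - 5*(-3))) = -329*(-3/√(2 + 15)) = -329*(-3*√17/17) = -(-987)*√17/17 = 987*√17/17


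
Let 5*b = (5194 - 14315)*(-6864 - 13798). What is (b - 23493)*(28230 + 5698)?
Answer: 6390021132136/5 ≈ 1.2780e+12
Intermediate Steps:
b = 188458102/5 (b = ((5194 - 14315)*(-6864 - 13798))/5 = (-9121*(-20662))/5 = (⅕)*188458102 = 188458102/5 ≈ 3.7692e+7)
(b - 23493)*(28230 + 5698) = (188458102/5 - 23493)*(28230 + 5698) = (188340637/5)*33928 = 6390021132136/5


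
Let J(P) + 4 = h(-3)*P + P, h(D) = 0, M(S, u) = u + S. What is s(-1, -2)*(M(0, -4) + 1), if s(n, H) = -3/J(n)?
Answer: -9/5 ≈ -1.8000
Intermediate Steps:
M(S, u) = S + u
J(P) = -4 + P (J(P) = -4 + (0*P + P) = -4 + (0 + P) = -4 + P)
s(n, H) = -3/(-4 + n)
s(-1, -2)*(M(0, -4) + 1) = (-3/(-4 - 1))*((0 - 4) + 1) = (-3/(-5))*(-4 + 1) = -3*(-⅕)*(-3) = (⅗)*(-3) = -9/5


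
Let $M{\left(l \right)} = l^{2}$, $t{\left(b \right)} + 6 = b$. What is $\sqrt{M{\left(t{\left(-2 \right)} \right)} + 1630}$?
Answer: $11 \sqrt{14} \approx 41.158$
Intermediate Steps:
$t{\left(b \right)} = -6 + b$
$\sqrt{M{\left(t{\left(-2 \right)} \right)} + 1630} = \sqrt{\left(-6 - 2\right)^{2} + 1630} = \sqrt{\left(-8\right)^{2} + 1630} = \sqrt{64 + 1630} = \sqrt{1694} = 11 \sqrt{14}$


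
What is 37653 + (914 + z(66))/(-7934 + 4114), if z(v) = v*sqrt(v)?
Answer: 71916773/1910 - 33*sqrt(66)/1910 ≈ 37653.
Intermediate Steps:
z(v) = v**(3/2)
37653 + (914 + z(66))/(-7934 + 4114) = 37653 + (914 + 66**(3/2))/(-7934 + 4114) = 37653 + (914 + 66*sqrt(66))/(-3820) = 37653 + (914 + 66*sqrt(66))*(-1/3820) = 37653 + (-457/1910 - 33*sqrt(66)/1910) = 71916773/1910 - 33*sqrt(66)/1910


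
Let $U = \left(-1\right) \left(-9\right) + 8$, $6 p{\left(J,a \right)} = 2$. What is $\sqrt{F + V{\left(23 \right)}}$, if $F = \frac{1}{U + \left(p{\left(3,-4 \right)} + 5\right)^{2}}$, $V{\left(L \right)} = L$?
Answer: $\frac{2 \sqrt{962786}}{409} \approx 4.7981$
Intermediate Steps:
$p{\left(J,a \right)} = \frac{1}{3}$ ($p{\left(J,a \right)} = \frac{1}{6} \cdot 2 = \frac{1}{3}$)
$U = 17$ ($U = 9 + 8 = 17$)
$F = \frac{9}{409}$ ($F = \frac{1}{17 + \left(\frac{1}{3} + 5\right)^{2}} = \frac{1}{17 + \left(\frac{16}{3}\right)^{2}} = \frac{1}{17 + \frac{256}{9}} = \frac{1}{\frac{409}{9}} = \frac{9}{409} \approx 0.022005$)
$\sqrt{F + V{\left(23 \right)}} = \sqrt{\frac{9}{409} + 23} = \sqrt{\frac{9416}{409}} = \frac{2 \sqrt{962786}}{409}$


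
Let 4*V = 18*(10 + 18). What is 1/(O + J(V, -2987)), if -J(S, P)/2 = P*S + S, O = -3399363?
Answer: -1/2646891 ≈ -3.7780e-7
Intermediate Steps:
V = 126 (V = (18*(10 + 18))/4 = (18*28)/4 = (1/4)*504 = 126)
J(S, P) = -2*S - 2*P*S (J(S, P) = -2*(P*S + S) = -2*(S + P*S) = -2*S - 2*P*S)
1/(O + J(V, -2987)) = 1/(-3399363 - 2*126*(1 - 2987)) = 1/(-3399363 - 2*126*(-2986)) = 1/(-3399363 + 752472) = 1/(-2646891) = -1/2646891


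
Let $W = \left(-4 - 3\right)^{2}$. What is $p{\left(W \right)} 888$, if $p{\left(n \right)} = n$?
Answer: $43512$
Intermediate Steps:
$W = 49$ ($W = \left(-7\right)^{2} = 49$)
$p{\left(W \right)} 888 = 49 \cdot 888 = 43512$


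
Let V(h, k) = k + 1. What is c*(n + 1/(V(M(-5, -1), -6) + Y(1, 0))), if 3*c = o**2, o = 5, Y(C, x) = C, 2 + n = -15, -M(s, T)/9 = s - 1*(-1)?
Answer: -575/4 ≈ -143.75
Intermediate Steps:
M(s, T) = -9 - 9*s (M(s, T) = -9*(s - 1*(-1)) = -9*(s + 1) = -9*(1 + s) = -9 - 9*s)
n = -17 (n = -2 - 15 = -17)
V(h, k) = 1 + k
c = 25/3 (c = (1/3)*5**2 = (1/3)*25 = 25/3 ≈ 8.3333)
c*(n + 1/(V(M(-5, -1), -6) + Y(1, 0))) = 25*(-17 + 1/((1 - 6) + 1))/3 = 25*(-17 + 1/(-5 + 1))/3 = 25*(-17 + 1/(-4))/3 = 25*(-17 - 1/4)/3 = (25/3)*(-69/4) = -575/4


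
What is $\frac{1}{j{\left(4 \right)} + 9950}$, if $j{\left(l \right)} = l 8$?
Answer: $\frac{1}{9982} \approx 0.00010018$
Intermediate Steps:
$j{\left(l \right)} = 8 l$
$\frac{1}{j{\left(4 \right)} + 9950} = \frac{1}{8 \cdot 4 + 9950} = \frac{1}{32 + 9950} = \frac{1}{9982}$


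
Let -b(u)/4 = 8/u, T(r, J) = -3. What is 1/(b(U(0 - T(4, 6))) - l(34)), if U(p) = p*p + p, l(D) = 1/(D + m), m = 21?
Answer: -165/443 ≈ -0.37246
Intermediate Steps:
l(D) = 1/(21 + D) (l(D) = 1/(D + 21) = 1/(21 + D))
U(p) = p + p**2 (U(p) = p**2 + p = p + p**2)
b(u) = -32/u
1/(b(U(0 - T(4, 6))) - l(34)) = 1/(-32*1/((0 - 1*(-3))*(1 + (0 - 1*(-3)))) - 1/(21 + 34)) = 1/(-32*1/((0 + 3)*(1 + (0 + 3))) - 1/55) = 1/(-32*1/(3*(1 + 3)) - 1*1/55) = 1/(-32/(3*4) - 1/55) = 1/(-32/12 - 1/55) = 1/(-32*1/12 - 1/55) = 1/(-8/3 - 1/55) = 1/(-443/165) = -165/443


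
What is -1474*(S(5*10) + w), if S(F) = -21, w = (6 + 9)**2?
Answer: -300696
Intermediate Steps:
w = 225 (w = 15**2 = 225)
-1474*(S(5*10) + w) = -1474*(-21 + 225) = -1474*204 = -300696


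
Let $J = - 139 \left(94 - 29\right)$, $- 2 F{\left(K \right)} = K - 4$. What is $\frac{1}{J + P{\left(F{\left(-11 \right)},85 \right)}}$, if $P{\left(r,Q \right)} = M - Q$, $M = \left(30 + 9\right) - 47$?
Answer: $- \frac{1}{9128} \approx -0.00010955$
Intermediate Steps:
$M = -8$ ($M = 39 - 47 = -8$)
$F{\left(K \right)} = 2 - \frac{K}{2}$ ($F{\left(K \right)} = - \frac{K - 4}{2} = - \frac{-4 + K}{2} = 2 - \frac{K}{2}$)
$P{\left(r,Q \right)} = -8 - Q$
$J = -9035$ ($J = \left(-139\right) 65 = -9035$)
$\frac{1}{J + P{\left(F{\left(-11 \right)},85 \right)}} = \frac{1}{-9035 - 93} = \frac{1}{-9128} = - \frac{1}{9128}$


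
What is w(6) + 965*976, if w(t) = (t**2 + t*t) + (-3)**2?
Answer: 941921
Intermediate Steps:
w(t) = 9 + 2*t**2 (w(t) = (t**2 + t**2) + 9 = 2*t**2 + 9 = 9 + 2*t**2)
w(6) + 965*976 = (9 + 2*6**2) + 965*976 = (9 + 2*36) + 941840 = (9 + 72) + 941840 = 81 + 941840 = 941921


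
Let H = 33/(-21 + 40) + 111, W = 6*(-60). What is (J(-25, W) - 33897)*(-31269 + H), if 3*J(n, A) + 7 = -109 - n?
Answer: 20083929586/19 ≈ 1.0570e+9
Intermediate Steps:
W = -360
J(n, A) = -116/3 - n/3 (J(n, A) = -7/3 + (-109 - n)/3 = -7/3 + (-109/3 - n/3) = -116/3 - n/3)
H = 2142/19 (H = 33/19 + 111 = 2142/19 ≈ 112.74)
(J(-25, W) - 33897)*(-31269 + H) = ((-116/3 - ⅓*(-25)) - 33897)*(-31269 + 2142/19) = ((-116/3 + 25/3) - 33897)*(-591969/19) = (-91/3 - 33897)*(-591969/19) = -101782/3*(-591969/19) = 20083929586/19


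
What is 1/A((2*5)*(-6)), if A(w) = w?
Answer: -1/60 ≈ -0.016667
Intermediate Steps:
1/A((2*5)*(-6)) = 1/((2*5)*(-6)) = 1/(10*(-6)) = 1/(-60) = -1/60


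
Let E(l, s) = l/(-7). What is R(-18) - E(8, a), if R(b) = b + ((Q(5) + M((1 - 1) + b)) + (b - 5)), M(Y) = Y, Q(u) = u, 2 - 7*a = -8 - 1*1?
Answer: -370/7 ≈ -52.857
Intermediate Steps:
a = 11/7 (a = 2/7 - (-8 - 1*1)/7 = 2/7 - (-8 - 1)/7 = 2/7 - ⅐*(-9) = 2/7 + 9/7 = 11/7 ≈ 1.5714)
E(l, s) = -l/7 (E(l, s) = l*(-⅐) = -l/7)
R(b) = 3*b (R(b) = b + ((5 + ((1 - 1) + b)) + (b - 5)) = b + ((5 + (0 + b)) + (-5 + b)) = b + ((5 + b) + (-5 + b)) = b + 2*b = 3*b)
R(-18) - E(8, a) = 3*(-18) - (-1)*8/7 = -54 - 1*(-8/7) = -54 + 8/7 = -370/7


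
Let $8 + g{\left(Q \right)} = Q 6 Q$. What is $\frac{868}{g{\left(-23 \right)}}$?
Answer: $\frac{434}{1583} \approx 0.27416$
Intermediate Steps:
$g{\left(Q \right)} = -8 + 6 Q^{2}$ ($g{\left(Q \right)} = -8 + Q 6 Q = -8 + 6 Q Q = -8 + 6 Q^{2}$)
$\frac{868}{g{\left(-23 \right)}} = \frac{868}{-8 + 6 \left(-23\right)^{2}} = \frac{868}{-8 + 6 \cdot 529} = \frac{868}{-8 + 3174} = \frac{868}{3166} = 868 \cdot \frac{1}{3166} = \frac{434}{1583}$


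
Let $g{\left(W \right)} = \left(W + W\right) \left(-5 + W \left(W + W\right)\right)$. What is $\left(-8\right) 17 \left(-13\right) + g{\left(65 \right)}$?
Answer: $1099618$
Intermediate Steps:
$g{\left(W \right)} = 2 W \left(-5 + 2 W^{2}\right)$ ($g{\left(W \right)} = 2 W \left(-5 + W 2 W\right) = 2 W \left(-5 + 2 W^{2}\right)$)
$\left(-8\right) 17 \left(-13\right) + g{\left(65 \right)} = \left(-8\right) 17 \left(-13\right) + \left(\left(-10\right) 65 + 4 \cdot 65^{3}\right) = \left(-136\right) \left(-13\right) + \left(-650 + 4 \cdot 274625\right) = 1768 + \left(-650 + 1098500\right) = 1768 + 1097850 = 1099618$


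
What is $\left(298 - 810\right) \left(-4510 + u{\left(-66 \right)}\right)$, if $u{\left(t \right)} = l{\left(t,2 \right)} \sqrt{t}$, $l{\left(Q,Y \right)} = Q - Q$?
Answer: $2309120$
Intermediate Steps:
$l{\left(Q,Y \right)} = 0$
$u{\left(t \right)} = 0$ ($u{\left(t \right)} = 0 \sqrt{t} = 0$)
$\left(298 - 810\right) \left(-4510 + u{\left(-66 \right)}\right) = \left(298 - 810\right) \left(-4510 + 0\right) = \left(-512\right) \left(-4510\right) = 2309120$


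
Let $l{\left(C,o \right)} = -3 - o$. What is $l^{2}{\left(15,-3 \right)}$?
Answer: $0$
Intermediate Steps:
$l^{2}{\left(15,-3 \right)} = \left(-3 - -3\right)^{2} = \left(-3 + 3\right)^{2} = 0^{2} = 0$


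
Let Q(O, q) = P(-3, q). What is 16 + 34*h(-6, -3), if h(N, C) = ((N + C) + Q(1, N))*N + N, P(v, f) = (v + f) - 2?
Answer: 3892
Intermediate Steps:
P(v, f) = -2 + f + v (P(v, f) = (f + v) - 2 = -2 + f + v)
Q(O, q) = -5 + q (Q(O, q) = -2 + q - 3 = -5 + q)
h(N, C) = N + N*(-5 + C + 2*N) (h(N, C) = ((N + C) + (-5 + N))*N + N = ((C + N) + (-5 + N))*N + N = (-5 + C + 2*N)*N + N = N*(-5 + C + 2*N) + N = N + N*(-5 + C + 2*N))
16 + 34*h(-6, -3) = 16 + 34*(-6*(-4 - 3 + 2*(-6))) = 16 + 34*(-6*(-4 - 3 - 12)) = 16 + 34*(-6*(-19)) = 16 + 34*114 = 16 + 3876 = 3892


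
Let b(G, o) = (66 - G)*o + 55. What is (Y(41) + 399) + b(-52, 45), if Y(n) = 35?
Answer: 5799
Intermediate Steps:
b(G, o) = 55 + o*(66 - G) (b(G, o) = o*(66 - G) + 55 = 55 + o*(66 - G))
(Y(41) + 399) + b(-52, 45) = (35 + 399) + (55 + 66*45 - 1*(-52)*45) = 434 + (55 + 2970 + 2340) = 434 + 5365 = 5799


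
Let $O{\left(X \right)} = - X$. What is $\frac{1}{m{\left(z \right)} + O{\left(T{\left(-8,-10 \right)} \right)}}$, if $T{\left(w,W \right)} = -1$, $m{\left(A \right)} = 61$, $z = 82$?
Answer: $\frac{1}{62} \approx 0.016129$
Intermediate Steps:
$\frac{1}{m{\left(z \right)} + O{\left(T{\left(-8,-10 \right)} \right)}} = \frac{1}{61 - -1} = \frac{1}{61 + 1} = \frac{1}{62}$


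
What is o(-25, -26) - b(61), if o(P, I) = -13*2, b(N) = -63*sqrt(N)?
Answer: -26 + 63*sqrt(61) ≈ 466.05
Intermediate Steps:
o(P, I) = -26
o(-25, -26) - b(61) = -26 - (-63)*sqrt(61) = -26 + 63*sqrt(61)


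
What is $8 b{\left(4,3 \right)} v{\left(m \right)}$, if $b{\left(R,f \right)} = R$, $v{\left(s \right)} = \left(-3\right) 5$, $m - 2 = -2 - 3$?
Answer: $-480$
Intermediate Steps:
$m = -3$ ($m = 2 - 5 = -3$)
$v{\left(s \right)} = -15$
$8 b{\left(4,3 \right)} v{\left(m \right)} = 8 \cdot 4 \left(-15\right) = 32 \left(-15\right) = -480$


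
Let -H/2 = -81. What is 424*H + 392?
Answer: 69080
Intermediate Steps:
H = 162 (H = -2*(-81) = 162)
424*H + 392 = 424*162 + 392 = 68688 + 392 = 69080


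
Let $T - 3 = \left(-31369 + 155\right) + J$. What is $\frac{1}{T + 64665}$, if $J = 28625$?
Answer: $\frac{1}{62079} \approx 1.6109 \cdot 10^{-5}$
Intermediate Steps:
$T = -2586$ ($T = 3 + \left(\left(-31369 + 155\right) + 28625\right) = 3 + \left(-31214 + 28625\right) = 3 - 2589 = -2586$)
$\frac{1}{T + 64665} = \frac{1}{-2586 + 64665} = \frac{1}{62079}$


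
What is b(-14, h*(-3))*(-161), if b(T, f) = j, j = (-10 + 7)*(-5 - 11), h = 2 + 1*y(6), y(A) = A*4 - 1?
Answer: -7728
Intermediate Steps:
y(A) = -1 + 4*A (y(A) = 4*A - 1 = -1 + 4*A)
h = 25 (h = 2 + 1*(-1 + 4*6) = 2 + 1*(-1 + 24) = 2 + 1*23 = 2 + 23 = 25)
j = 48 (j = -3*(-16) = 48)
b(T, f) = 48
b(-14, h*(-3))*(-161) = 48*(-161) = -7728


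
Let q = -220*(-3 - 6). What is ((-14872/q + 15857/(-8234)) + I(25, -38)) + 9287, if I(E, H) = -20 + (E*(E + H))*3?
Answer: 3068938103/370530 ≈ 8282.6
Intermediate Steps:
q = 1980 (q = -220*(-9) = 1980)
I(E, H) = -20 + 3*E*(E + H)
((-14872/q + 15857/(-8234)) + I(25, -38)) + 9287 = ((-14872/1980 + 15857/(-8234)) + (-20 + 3*25**2 + 3*25*(-38))) + 9287 = ((-14872*1/1980 + 15857*(-1/8234)) + (-20 + 3*625 - 2850)) + 9287 = ((-338/45 - 15857/8234) + (-20 + 1875 - 2850)) + 9287 = (-3496657/370530 - 995) + 9287 = -372174007/370530 + 9287 = 3068938103/370530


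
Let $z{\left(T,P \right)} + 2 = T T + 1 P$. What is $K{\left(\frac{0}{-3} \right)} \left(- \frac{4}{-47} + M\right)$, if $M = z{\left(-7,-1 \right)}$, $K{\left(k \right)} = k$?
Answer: $0$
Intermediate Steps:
$z{\left(T,P \right)} = -2 + P + T^{2}$ ($z{\left(T,P \right)} = -2 + \left(T T + 1 P\right) = -2 + \left(T^{2} + P\right) = -2 + \left(P + T^{2}\right) = -2 + P + T^{2}$)
$M = 46$ ($M = -2 - 1 + \left(-7\right)^{2} = -2 - 1 + 49 = 46$)
$K{\left(\frac{0}{-3} \right)} \left(- \frac{4}{-47} + M\right) = \frac{0}{-3} \left(- \frac{4}{-47} + 46\right) = 0 \left(- \frac{1}{3}\right) \left(\left(-4\right) \left(- \frac{1}{47}\right) + 46\right) = 0 \left(\frac{4}{47} + 46\right) = 0 \cdot \frac{2166}{47} = 0$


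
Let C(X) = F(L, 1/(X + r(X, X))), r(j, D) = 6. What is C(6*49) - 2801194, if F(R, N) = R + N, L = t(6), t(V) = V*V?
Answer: -840347399/300 ≈ -2.8012e+6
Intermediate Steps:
t(V) = V²
L = 36 (L = 6² = 36)
F(R, N) = N + R
C(X) = 36 + 1/(6 + X) (C(X) = 1/(X + 6) + 36 = 1/(6 + X) + 36 = 36 + 1/(6 + X))
C(6*49) - 2801194 = (217 + 36*(6*49))/(6 + 6*49) - 2801194 = (217 + 36*294)/(6 + 294) - 2801194 = (217 + 10584)/300 - 2801194 = (1/300)*10801 - 2801194 = 10801/300 - 2801194 = -840347399/300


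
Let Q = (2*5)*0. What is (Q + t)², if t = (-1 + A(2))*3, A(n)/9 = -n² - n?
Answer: 27225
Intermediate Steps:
Q = 0 (Q = 10*0 = 0)
A(n) = -9*n - 9*n² (A(n) = 9*(-n² - n) = 9*(-n - n²) = -9*n - 9*n²)
t = -165 (t = (-1 - 9*2*(1 + 2))*3 = (-1 - 9*2*3)*3 = (-1 - 54)*3 = -55*3 = -165)
(Q + t)² = (0 - 165)² = (-165)² = 27225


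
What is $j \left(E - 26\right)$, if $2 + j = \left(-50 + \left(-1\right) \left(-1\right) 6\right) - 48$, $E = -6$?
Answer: $3008$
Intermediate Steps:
$j = -94$ ($j = -2 - \left(98 - \left(-1\right) \left(-1\right) 6\right) = -2 + \left(\left(-50 + 1 \cdot 6\right) - 48\right) = -2 + \left(\left(-50 + 6\right) - 48\right) = -2 - 92 = -94$)
$j \left(E - 26\right) = - 94 \left(-6 - 26\right) = \left(-94\right) \left(-32\right) = 3008$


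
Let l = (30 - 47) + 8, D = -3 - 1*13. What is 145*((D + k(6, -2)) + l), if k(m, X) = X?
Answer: -3915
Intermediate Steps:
D = -16 (D = -3 - 13 = -16)
l = -9 (l = -17 + 8 = -9)
145*((D + k(6, -2)) + l) = 145*((-16 - 2) - 9) = 145*(-18 - 9) = 145*(-27) = -3915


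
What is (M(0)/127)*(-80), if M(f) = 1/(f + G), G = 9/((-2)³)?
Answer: 640/1143 ≈ 0.55993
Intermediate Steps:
G = -9/8 (G = 9/(-8) = 9*(-⅛) = -9/8 ≈ -1.1250)
M(f) = 1/(-9/8 + f) (M(f) = 1/(f - 9/8) = 1/(-9/8 + f))
(M(0)/127)*(-80) = ((8/(-9 + 8*0))/127)*(-80) = ((8/(-9 + 0))*(1/127))*(-80) = ((8/(-9))*(1/127))*(-80) = ((8*(-⅑))*(1/127))*(-80) = -8/9*1/127*(-80) = -8/1143*(-80) = 640/1143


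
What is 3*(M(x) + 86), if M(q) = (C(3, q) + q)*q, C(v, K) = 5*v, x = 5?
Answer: 558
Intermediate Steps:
M(q) = q*(15 + q) (M(q) = (5*3 + q)*q = (15 + q)*q = q*(15 + q))
3*(M(x) + 86) = 3*(5*(15 + 5) + 86) = 3*(5*20 + 86) = 3*(100 + 86) = 3*186 = 558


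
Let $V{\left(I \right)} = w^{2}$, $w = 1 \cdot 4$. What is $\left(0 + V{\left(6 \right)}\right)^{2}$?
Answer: $256$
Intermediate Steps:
$w = 4$
$V{\left(I \right)} = 16$ ($V{\left(I \right)} = 4^{2} = 16$)
$\left(0 + V{\left(6 \right)}\right)^{2} = \left(0 + 16\right)^{2} = 16^{2} = 256$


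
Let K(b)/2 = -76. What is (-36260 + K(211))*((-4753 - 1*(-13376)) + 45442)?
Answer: -1968614780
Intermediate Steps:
K(b) = -152 (K(b) = 2*(-76) = -152)
(-36260 + K(211))*((-4753 - 1*(-13376)) + 45442) = (-36260 - 152)*((-4753 - 1*(-13376)) + 45442) = -36412*((-4753 + 13376) + 45442) = -36412*(8623 + 45442) = -36412*54065 = -1968614780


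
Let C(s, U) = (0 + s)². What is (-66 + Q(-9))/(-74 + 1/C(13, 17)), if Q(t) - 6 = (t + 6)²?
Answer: 8619/12505 ≈ 0.68924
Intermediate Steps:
Q(t) = 6 + (6 + t)² (Q(t) = 6 + (t + 6)² = 6 + (6 + t)²)
C(s, U) = s²
(-66 + Q(-9))/(-74 + 1/C(13, 17)) = (-66 + (6 + (6 - 9)²))/(-74 + 1/(13²)) = (-66 + (6 + (-3)²))/(-74 + 1/169) = (-66 + (6 + 9))/(-74 + 1/169) = (-66 + 15)/(-12505/169) = -51*(-169/12505) = 8619/12505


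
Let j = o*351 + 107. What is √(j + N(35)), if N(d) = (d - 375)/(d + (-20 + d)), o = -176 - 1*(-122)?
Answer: 67*I*√105/5 ≈ 137.31*I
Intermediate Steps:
o = -54 (o = -176 + 122 = -54)
j = -18847 (j = -54*351 + 107 = -18954 + 107 = -18847)
N(d) = (-375 + d)/(-20 + 2*d)
√(j + N(35)) = √(-18847 + (-375 + 35)/(2*(-10 + 35))) = √(-18847 + (½)*(-340)/25) = √(-18847 + (½)*(1/25)*(-340)) = √(-18847 - 34/5) = √(-94269/5) = 67*I*√105/5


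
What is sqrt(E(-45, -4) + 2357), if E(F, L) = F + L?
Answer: 2*sqrt(577) ≈ 48.042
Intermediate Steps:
sqrt(E(-45, -4) + 2357) = sqrt((-45 - 4) + 2357) = sqrt(-49 + 2357) = sqrt(2308) = 2*sqrt(577)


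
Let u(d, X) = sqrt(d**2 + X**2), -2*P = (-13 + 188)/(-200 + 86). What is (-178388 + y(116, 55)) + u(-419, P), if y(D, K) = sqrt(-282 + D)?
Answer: -178388 + sqrt(9126393649)/228 + I*sqrt(166) ≈ -1.7797e+5 + 12.884*I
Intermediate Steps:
P = 175/228 (P = -(-13 + 188)/(2*(-200 + 86)) = -175/(2*(-114)) = -175*(-1)/(2*114) = -1/2*(-175/114) = 175/228 ≈ 0.76754)
u(d, X) = sqrt(X**2 + d**2)
(-178388 + y(116, 55)) + u(-419, P) = (-178388 + sqrt(-282 + 116)) + sqrt((175/228)**2 + (-419)**2) = (-178388 + sqrt(-166)) + sqrt(30625/51984 + 175561) = (-178388 + I*sqrt(166)) + sqrt(9126393649/51984) = (-178388 + I*sqrt(166)) + sqrt(9126393649)/228 = -178388 + sqrt(9126393649)/228 + I*sqrt(166)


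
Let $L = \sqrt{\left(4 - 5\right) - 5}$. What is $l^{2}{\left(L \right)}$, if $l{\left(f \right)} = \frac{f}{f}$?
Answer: $1$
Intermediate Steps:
$L = i \sqrt{6}$ ($L = \sqrt{-1 - 5} = \sqrt{-6} = i \sqrt{6} \approx 2.4495 i$)
$l{\left(f \right)} = 1$
$l^{2}{\left(L \right)} = 1^{2} = 1$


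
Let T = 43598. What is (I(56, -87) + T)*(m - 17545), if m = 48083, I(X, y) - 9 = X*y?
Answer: 1182889430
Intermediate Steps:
I(X, y) = 9 + X*y
(I(56, -87) + T)*(m - 17545) = ((9 + 56*(-87)) + 43598)*(48083 - 17545) = ((9 - 4872) + 43598)*30538 = (-4863 + 43598)*30538 = 38735*30538 = 1182889430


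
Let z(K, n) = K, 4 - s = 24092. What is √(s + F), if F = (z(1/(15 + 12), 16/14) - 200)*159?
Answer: I*√502939/3 ≈ 236.39*I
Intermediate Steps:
s = -24088 (s = 4 - 1*24092 = 4 - 24092 = -24088)
F = -286147/9 (F = (1/(15 + 12) - 200)*159 = (1/27 - 200)*159 = -5399/27*159 = -286147/9 ≈ -31794.)
√(s + F) = √(-24088 - 286147/9) = √(-502939/9) = I*√502939/3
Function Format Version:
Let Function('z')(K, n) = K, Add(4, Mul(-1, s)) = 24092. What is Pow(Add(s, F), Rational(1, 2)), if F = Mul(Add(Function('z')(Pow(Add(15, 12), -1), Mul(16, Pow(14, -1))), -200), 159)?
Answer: Mul(Rational(1, 3), I, Pow(502939, Rational(1, 2))) ≈ Mul(236.39, I)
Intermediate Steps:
s = -24088 (s = Add(4, Mul(-1, 24092)) = Add(4, -24092) = -24088)
F = Rational(-286147, 9) (F = Mul(Add(Pow(Add(15, 12), -1), -200), 159) = Mul(Add(Pow(27, -1), -200), 159) = Mul(Add(Rational(1, 27), -200), 159) = Mul(Rational(-5399, 27), 159) = Rational(-286147, 9) ≈ -31794.)
Pow(Add(s, F), Rational(1, 2)) = Pow(Add(-24088, Rational(-286147, 9)), Rational(1, 2)) = Pow(Rational(-502939, 9), Rational(1, 2)) = Mul(Rational(1, 3), I, Pow(502939, Rational(1, 2)))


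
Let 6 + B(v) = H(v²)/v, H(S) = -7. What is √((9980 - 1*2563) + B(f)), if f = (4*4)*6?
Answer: √4268694/24 ≈ 86.087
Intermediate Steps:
f = 96 (f = 16*6 = 96)
B(v) = -6 - 7/v
√((9980 - 1*2563) + B(f)) = √((9980 - 1*2563) + (-6 - 7/96)) = √((9980 - 2563) + (-6 - 7*1/96)) = √(7417 + (-6 - 7/96)) = √(7417 - 583/96) = √(711449/96) = √4268694/24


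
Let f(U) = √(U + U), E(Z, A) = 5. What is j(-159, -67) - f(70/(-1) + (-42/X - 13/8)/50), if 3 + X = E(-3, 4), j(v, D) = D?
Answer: -67 - I*√56362/20 ≈ -67.0 - 11.87*I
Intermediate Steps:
X = 2 (X = -3 + 5 = 2)
f(U) = √2*√U (f(U) = √(2*U) = √2*√U)
j(-159, -67) - f(70/(-1) + (-42/X - 13/8)/50) = -67 - √2*√(70/(-1) + (-42/2 - 13/8)/50) = -67 - √2*√(70*(-1) + (-42*½ - 13*⅛)*(1/50)) = -67 - √2*√(-70 + (-21 - 13/8)*(1/50)) = -67 - √2*√(-70 - 181/8*1/50) = -67 - √2*√(-70 - 181/400) = -67 - √2*√(-28181/400) = -67 - √2*I*√28181/20 = -67 - I*√56362/20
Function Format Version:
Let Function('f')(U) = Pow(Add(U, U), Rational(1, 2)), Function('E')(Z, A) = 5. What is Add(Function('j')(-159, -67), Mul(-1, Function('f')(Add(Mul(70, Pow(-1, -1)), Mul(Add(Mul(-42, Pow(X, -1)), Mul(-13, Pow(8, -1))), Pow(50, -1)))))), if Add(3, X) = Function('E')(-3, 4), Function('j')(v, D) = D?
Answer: Add(-67, Mul(Rational(-1, 20), I, Pow(56362, Rational(1, 2)))) ≈ Add(-67.000, Mul(-11.870, I))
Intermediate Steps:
X = 2 (X = Add(-3, 5) = 2)
Function('f')(U) = Mul(Pow(2, Rational(1, 2)), Pow(U, Rational(1, 2))) (Function('f')(U) = Pow(Mul(2, U), Rational(1, 2)) = Mul(Pow(2, Rational(1, 2)), Pow(U, Rational(1, 2))))
Add(Function('j')(-159, -67), Mul(-1, Function('f')(Add(Mul(70, Pow(-1, -1)), Mul(Add(Mul(-42, Pow(X, -1)), Mul(-13, Pow(8, -1))), Pow(50, -1)))))) = Add(-67, Mul(-1, Mul(Pow(2, Rational(1, 2)), Pow(Add(Mul(70, Pow(-1, -1)), Mul(Add(Mul(-42, Pow(2, -1)), Mul(-13, Pow(8, -1))), Pow(50, -1))), Rational(1, 2))))) = Add(-67, Mul(-1, Mul(Pow(2, Rational(1, 2)), Pow(Add(Mul(70, -1), Mul(Add(Mul(-42, Rational(1, 2)), Mul(-13, Rational(1, 8))), Rational(1, 50))), Rational(1, 2))))) = Add(-67, Mul(-1, Mul(Pow(2, Rational(1, 2)), Pow(Add(-70, Mul(Add(-21, Rational(-13, 8)), Rational(1, 50))), Rational(1, 2))))) = Add(-67, Mul(-1, Mul(Pow(2, Rational(1, 2)), Pow(Add(-70, Mul(Rational(-181, 8), Rational(1, 50))), Rational(1, 2))))) = Add(-67, Mul(-1, Mul(Pow(2, Rational(1, 2)), Pow(Add(-70, Rational(-181, 400)), Rational(1, 2))))) = Add(-67, Mul(-1, Mul(Pow(2, Rational(1, 2)), Pow(Rational(-28181, 400), Rational(1, 2))))) = Add(-67, Mul(-1, Mul(Pow(2, Rational(1, 2)), Mul(Rational(1, 20), I, Pow(28181, Rational(1, 2)))))) = Add(-67, Mul(-1, Mul(Rational(1, 20), I, Pow(56362, Rational(1, 2))))) = Add(-67, Mul(Rational(-1, 20), I, Pow(56362, Rational(1, 2))))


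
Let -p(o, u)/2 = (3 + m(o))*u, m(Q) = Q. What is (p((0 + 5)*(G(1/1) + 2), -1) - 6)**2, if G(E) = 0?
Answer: 400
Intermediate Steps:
p(o, u) = -2*u*(3 + o) (p(o, u) = -2*(3 + o)*u = -2*u*(3 + o))
(p((0 + 5)*(G(1/1) + 2), -1) - 6)**2 = (-2*(-1)*(3 + (0 + 5)*(0 + 2)) - 6)**2 = (-2*(-1)*(3 + 5*2) - 6)**2 = (-2*(-1)*(3 + 10) - 6)**2 = (-2*(-1)*13 - 6)**2 = (26 - 6)**2 = 20**2 = 400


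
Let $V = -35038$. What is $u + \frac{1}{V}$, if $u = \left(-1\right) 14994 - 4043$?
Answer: $- \frac{667018407}{35038} \approx -19037.0$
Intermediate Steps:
$u = -19037$ ($u = -14994 - 4043 = -19037$)
$u + \frac{1}{V} = -19037 + \frac{1}{-35038} = -19037 - \frac{1}{35038} = - \frac{667018407}{35038}$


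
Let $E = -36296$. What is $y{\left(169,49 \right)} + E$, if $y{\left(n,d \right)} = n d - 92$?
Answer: $-28107$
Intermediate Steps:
$y{\left(n,d \right)} = -92 + d n$ ($y{\left(n,d \right)} = d n - 92 = -92 + d n$)
$y{\left(169,49 \right)} + E = \left(-92 + 49 \cdot 169\right) - 36296 = \left(-92 + 8281\right) - 36296 = 8189 - 36296 = -28107$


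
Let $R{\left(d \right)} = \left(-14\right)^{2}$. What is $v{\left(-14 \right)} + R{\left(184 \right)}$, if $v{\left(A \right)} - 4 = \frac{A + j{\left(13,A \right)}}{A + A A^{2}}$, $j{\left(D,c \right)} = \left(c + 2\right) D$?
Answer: $\frac{275885}{1379} \approx 200.06$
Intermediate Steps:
$R{\left(d \right)} = 196$
$j{\left(D,c \right)} = D \left(2 + c\right)$ ($j{\left(D,c \right)} = \left(2 + c\right) D = D \left(2 + c\right)$)
$v{\left(A \right)} = 4 + \frac{26 + 14 A}{A + A^{3}}$ ($v{\left(A \right)} = 4 + \frac{A + 13 \left(2 + A\right)}{A + A A^{2}} = 4 + \frac{A + \left(26 + 13 A\right)}{A + A^{3}} = 4 + \frac{26 + 14 A}{A + A^{3}}$)
$v{\left(-14 \right)} + R{\left(184 \right)} = \frac{26 + 4 \left(-14\right)^{3} + 18 \left(-14\right)}{-14 + \left(-14\right)^{3}} + 196 = \frac{26 + 4 \left(-2744\right) - 252}{-14 - 2744} + 196 = \frac{26 - 10976 - 252}{-2758} + 196 = \left(- \frac{1}{2758}\right) \left(-11202\right) + 196 = \frac{5601}{1379} + 196 = \frac{275885}{1379}$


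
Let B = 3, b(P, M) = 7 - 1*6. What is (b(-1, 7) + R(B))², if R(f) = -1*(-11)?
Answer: 144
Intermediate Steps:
b(P, M) = 1 (b(P, M) = 7 - 6 = 1)
R(f) = 11
(b(-1, 7) + R(B))² = (1 + 11)² = 12² = 144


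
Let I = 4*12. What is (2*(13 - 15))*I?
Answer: -192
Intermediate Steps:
I = 48
(2*(13 - 15))*I = (2*(13 - 15))*48 = (2*(-2))*48 = -4*48 = -192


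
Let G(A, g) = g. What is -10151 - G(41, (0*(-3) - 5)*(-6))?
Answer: -10181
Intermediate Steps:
-10151 - G(41, (0*(-3) - 5)*(-6)) = -10151 - (0*(-3) - 5)*(-6) = -10151 - (0 - 5)*(-6) = -10151 - (-5)*(-6) = -10151 - 1*30 = -10151 - 30 = -10181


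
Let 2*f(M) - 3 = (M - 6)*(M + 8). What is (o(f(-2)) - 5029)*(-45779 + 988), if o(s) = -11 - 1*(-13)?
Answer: 225164357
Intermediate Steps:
f(M) = 3/2 + (-6 + M)*(8 + M)/2 (f(M) = 3/2 + ((M - 6)*(M + 8))/2 = 3/2 + ((-6 + M)*(8 + M))/2 = 3/2 + (-6 + M)*(8 + M)/2)
o(s) = 2 (o(s) = -11 + 13 = 2)
(o(f(-2)) - 5029)*(-45779 + 988) = (2 - 5029)*(-45779 + 988) = -5027*(-44791) = 225164357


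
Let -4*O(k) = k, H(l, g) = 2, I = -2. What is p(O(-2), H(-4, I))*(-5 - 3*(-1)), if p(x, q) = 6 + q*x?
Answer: -14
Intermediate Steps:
O(k) = -k/4
p(O(-2), H(-4, I))*(-5 - 3*(-1)) = (6 + 2*(-¼*(-2)))*(-5 - 3*(-1)) = (6 + 2*(½))*(-5 + 3) = (6 + 1)*(-2) = 7*(-2) = -14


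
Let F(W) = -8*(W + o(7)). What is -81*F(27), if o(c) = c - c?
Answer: 17496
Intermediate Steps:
o(c) = 0
F(W) = -8*W (F(W) = -8*(W + 0) = -8*W)
-81*F(27) = -(-648)*27 = -81*(-216) = 17496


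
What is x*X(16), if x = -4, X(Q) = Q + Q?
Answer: -128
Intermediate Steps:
X(Q) = 2*Q
x*X(16) = -8*16 = -4*32 = -128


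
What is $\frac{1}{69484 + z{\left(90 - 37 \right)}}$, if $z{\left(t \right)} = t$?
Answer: $\frac{1}{69537} \approx 1.4381 \cdot 10^{-5}$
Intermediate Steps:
$\frac{1}{69484 + z{\left(90 - 37 \right)}} = \frac{1}{69484 + \left(90 - 37\right)} = \frac{1}{69484 + 53} = \frac{1}{69537}$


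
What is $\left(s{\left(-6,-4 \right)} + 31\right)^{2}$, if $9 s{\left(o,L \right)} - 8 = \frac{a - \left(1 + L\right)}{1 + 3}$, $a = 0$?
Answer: $\frac{1324801}{1296} \approx 1022.2$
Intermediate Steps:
$s{\left(o,L \right)} = \frac{31}{36} - \frac{L}{36}$ ($s{\left(o,L \right)} = \frac{8}{9} + \frac{\left(0 - \left(1 + L\right)\right) \frac{1}{1 + 3}}{9} = \frac{8}{9} + \frac{\left(-1 - L\right) \frac{1}{4}}{9} = \frac{8}{9} + \frac{- \frac{1}{4} - \frac{L}{4}}{9} = \frac{8}{9} - \left(\frac{1}{36} + \frac{L}{36}\right) = \frac{31}{36} - \frac{L}{36}$)
$\left(s{\left(-6,-4 \right)} + 31\right)^{2} = \left(\left(\frac{31}{36} - - \frac{1}{9}\right) + 31\right)^{2} = \left(\left(\frac{31}{36} + \frac{1}{9}\right) + 31\right)^{2} = \left(\frac{35}{36} + 31\right)^{2} = \left(\frac{1151}{36}\right)^{2} = \frac{1324801}{1296}$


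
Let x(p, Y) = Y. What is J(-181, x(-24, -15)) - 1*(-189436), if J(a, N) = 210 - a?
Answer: 189827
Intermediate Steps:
J(-181, x(-24, -15)) - 1*(-189436) = (210 - 1*(-181)) - 1*(-189436) = (210 + 181) + 189436 = 391 + 189436 = 189827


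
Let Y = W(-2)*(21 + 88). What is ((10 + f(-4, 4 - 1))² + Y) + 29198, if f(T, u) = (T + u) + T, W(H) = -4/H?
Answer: 29441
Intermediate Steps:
f(T, u) = u + 2*T
Y = 218 (Y = (-4/(-2))*(21 + 88) = -4*(-½)*109 = 2*109 = 218)
((10 + f(-4, 4 - 1))² + Y) + 29198 = ((10 + ((4 - 1) + 2*(-4)))² + 218) + 29198 = ((10 + (3 - 8))² + 218) + 29198 = ((10 - 5)² + 218) + 29198 = (5² + 218) + 29198 = (25 + 218) + 29198 = 243 + 29198 = 29441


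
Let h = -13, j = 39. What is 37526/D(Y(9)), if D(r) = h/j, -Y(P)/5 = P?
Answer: -112578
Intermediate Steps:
Y(P) = -5*P
D(r) = -1/3 (D(r) = -13/39 = -13*1/39 = -1/3)
37526/D(Y(9)) = 37526/(-1/3) = 37526*(-3) = -112578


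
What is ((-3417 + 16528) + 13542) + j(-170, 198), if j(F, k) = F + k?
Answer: 26681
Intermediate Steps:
((-3417 + 16528) + 13542) + j(-170, 198) = ((-3417 + 16528) + 13542) + (-170 + 198) = (13111 + 13542) + 28 = 26653 + 28 = 26681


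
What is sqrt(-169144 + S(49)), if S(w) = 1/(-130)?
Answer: I*sqrt(2858533730)/130 ≈ 411.27*I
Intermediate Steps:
S(w) = -1/130
sqrt(-169144 + S(49)) = sqrt(-169144 - 1/130) = sqrt(-21988721/130) = I*sqrt(2858533730)/130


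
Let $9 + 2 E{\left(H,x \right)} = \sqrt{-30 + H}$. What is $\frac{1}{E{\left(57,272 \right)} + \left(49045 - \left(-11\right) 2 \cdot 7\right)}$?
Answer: $\frac{98389}{4840197647} - \frac{3 \sqrt{3}}{4840197647} \approx 2.0326 \cdot 10^{-5}$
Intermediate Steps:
$E{\left(H,x \right)} = - \frac{9}{2} + \frac{\sqrt{-30 + H}}{2}$
$\frac{1}{E{\left(57,272 \right)} + \left(49045 - \left(-11\right) 2 \cdot 7\right)} = \frac{1}{\left(- \frac{9}{2} + \frac{\sqrt{-30 + 57}}{2}\right) + \left(49045 - \left(-11\right) 2 \cdot 7\right)} = \frac{1}{\left(- \frac{9}{2} + \frac{\sqrt{27}}{2}\right) + \left(49045 - \left(-22\right) 7\right)} = \frac{1}{\left(- \frac{9}{2} + \frac{3 \sqrt{3}}{2}\right) + \left(49045 - -154\right)} = \frac{1}{\left(- \frac{9}{2} + \frac{3 \sqrt{3}}{2}\right) + \left(49045 + 154\right)} = \frac{1}{\left(- \frac{9}{2} + \frac{3 \sqrt{3}}{2}\right) + 49199} = \frac{1}{\frac{98389}{2} + \frac{3 \sqrt{3}}{2}}$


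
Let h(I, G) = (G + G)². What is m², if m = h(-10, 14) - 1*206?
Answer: 334084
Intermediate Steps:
h(I, G) = 4*G² (h(I, G) = (2*G)² = 4*G²)
m = 578 (m = 4*14² - 1*206 = 4*196 - 206 = 784 - 206 = 578)
m² = 578² = 334084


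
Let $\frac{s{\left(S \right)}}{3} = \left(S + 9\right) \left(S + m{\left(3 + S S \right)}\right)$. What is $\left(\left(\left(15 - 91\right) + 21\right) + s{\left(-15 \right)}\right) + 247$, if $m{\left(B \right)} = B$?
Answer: $-3642$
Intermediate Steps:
$s{\left(S \right)} = 3 \left(9 + S\right) \left(3 + S + S^{2}\right)$ ($s{\left(S \right)} = 3 \left(S + 9\right) \left(S + \left(3 + S S\right)\right) = 3 \left(9 + S\right) \left(S + \left(3 + S^{2}\right)\right) = 3 \left(9 + S\right) \left(3 + S + S^{2}\right)$)
$\left(\left(\left(15 - 91\right) + 21\right) + s{\left(-15 \right)}\right) + 247 = \left(\left(\left(15 - 91\right) + 21\right) + \left(81 + 3 \left(-15\right)^{3} + 30 \left(-15\right)^{2} + 36 \left(-15\right)\right)\right) + 247 = \left(\left(-76 + 21\right) + \left(81 + 3 \left(-3375\right) + 30 \cdot 225 - 540\right)\right) + 247 = \left(-55 + \left(81 - 10125 + 6750 - 540\right)\right) + 247 = \left(-55 - 3834\right) + 247 = -3889 + 247 = -3642$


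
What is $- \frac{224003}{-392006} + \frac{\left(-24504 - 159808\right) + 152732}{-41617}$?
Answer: $\frac{21701882331}{16314113702} \approx 1.3303$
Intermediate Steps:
$- \frac{224003}{-392006} + \frac{\left(-24504 - 159808\right) + 152732}{-41617} = \left(-224003\right) \left(- \frac{1}{392006}\right) + \left(-184312 + 152732\right) \left(- \frac{1}{41617}\right) = \frac{224003}{392006} - - \frac{31580}{41617} = \frac{224003}{392006} + \frac{31580}{41617} = \frac{21701882331}{16314113702}$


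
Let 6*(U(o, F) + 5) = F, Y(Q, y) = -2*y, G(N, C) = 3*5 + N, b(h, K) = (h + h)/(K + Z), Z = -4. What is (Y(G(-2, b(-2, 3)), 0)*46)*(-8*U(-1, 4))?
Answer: 0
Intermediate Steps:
b(h, K) = 2*h/(-4 + K) (b(h, K) = (h + h)/(K - 4) = (2*h)/(-4 + K) = 2*h/(-4 + K))
G(N, C) = 15 + N
U(o, F) = -5 + F/6
(Y(G(-2, b(-2, 3)), 0)*46)*(-8*U(-1, 4)) = (-2*0*46)*(-8*(-5 + (⅙)*4)) = (0*46)*(-8*(-5 + ⅔)) = 0*(-8*(-13/3)) = 0*(104/3) = 0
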